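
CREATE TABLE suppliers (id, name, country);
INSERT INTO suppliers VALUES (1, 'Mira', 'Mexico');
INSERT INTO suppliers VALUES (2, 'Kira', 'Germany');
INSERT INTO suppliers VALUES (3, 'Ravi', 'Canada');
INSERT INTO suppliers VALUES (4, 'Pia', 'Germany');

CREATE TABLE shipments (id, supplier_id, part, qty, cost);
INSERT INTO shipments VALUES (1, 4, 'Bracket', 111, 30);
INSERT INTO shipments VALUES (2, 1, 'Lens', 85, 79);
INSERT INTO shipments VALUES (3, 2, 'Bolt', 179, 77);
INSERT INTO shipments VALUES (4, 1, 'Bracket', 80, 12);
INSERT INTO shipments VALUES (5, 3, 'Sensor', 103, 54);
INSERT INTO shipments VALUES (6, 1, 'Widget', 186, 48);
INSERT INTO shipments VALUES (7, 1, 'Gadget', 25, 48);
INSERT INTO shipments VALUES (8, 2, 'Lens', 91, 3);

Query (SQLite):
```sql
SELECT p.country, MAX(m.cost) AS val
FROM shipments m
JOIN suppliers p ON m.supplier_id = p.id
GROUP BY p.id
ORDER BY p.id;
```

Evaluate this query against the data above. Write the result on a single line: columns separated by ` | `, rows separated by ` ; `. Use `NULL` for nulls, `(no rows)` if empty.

Join each shipments row to its suppliers via supplier_id.
Group joined rows by suppliers.id; compute MAX(m.cost) per group.
  1: ids {2, 4, 6, 7} → MAX(m.cost)=79
  2: ids {3, 8} → MAX(m.cost)=77
  3: ids {5} → MAX(m.cost)=54
  4: ids {1} → MAX(m.cost)=30

Mexico | 79 ; Germany | 77 ; Canada | 54 ; Germany | 30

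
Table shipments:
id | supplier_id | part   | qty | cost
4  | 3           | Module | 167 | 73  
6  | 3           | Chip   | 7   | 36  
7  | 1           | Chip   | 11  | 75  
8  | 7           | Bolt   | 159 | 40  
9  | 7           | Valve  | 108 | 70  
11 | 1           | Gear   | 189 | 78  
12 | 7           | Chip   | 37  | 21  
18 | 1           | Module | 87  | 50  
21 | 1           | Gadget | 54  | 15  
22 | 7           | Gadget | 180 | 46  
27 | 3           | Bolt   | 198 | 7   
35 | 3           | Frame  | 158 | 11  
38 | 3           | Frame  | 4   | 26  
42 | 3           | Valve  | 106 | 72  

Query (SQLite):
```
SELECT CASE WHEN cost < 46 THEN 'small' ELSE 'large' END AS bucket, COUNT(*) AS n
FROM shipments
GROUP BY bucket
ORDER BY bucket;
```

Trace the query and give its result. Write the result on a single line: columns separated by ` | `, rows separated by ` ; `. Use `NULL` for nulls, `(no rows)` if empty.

Bucket rows by cost < 46 → 'small' else 'large'; count each bucket.

large | 7 ; small | 7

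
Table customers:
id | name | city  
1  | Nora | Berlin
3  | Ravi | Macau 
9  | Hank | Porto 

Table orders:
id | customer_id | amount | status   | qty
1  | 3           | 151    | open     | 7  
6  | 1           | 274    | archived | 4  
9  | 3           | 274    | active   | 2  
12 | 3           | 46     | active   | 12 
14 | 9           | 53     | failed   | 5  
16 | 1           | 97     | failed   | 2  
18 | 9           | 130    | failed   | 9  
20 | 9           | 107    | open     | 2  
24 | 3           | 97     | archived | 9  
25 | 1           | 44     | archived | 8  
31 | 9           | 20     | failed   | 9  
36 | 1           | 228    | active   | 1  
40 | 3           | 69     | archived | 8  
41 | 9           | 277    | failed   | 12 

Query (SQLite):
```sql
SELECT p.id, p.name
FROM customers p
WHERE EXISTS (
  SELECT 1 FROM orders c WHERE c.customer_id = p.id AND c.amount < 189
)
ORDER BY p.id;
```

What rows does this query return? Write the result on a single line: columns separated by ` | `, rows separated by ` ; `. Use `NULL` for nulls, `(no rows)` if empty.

For each customers row, check whether any orders with matching customer_id has amount < 189.
Keep rows where that is true.

1 | Nora ; 3 | Ravi ; 9 | Hank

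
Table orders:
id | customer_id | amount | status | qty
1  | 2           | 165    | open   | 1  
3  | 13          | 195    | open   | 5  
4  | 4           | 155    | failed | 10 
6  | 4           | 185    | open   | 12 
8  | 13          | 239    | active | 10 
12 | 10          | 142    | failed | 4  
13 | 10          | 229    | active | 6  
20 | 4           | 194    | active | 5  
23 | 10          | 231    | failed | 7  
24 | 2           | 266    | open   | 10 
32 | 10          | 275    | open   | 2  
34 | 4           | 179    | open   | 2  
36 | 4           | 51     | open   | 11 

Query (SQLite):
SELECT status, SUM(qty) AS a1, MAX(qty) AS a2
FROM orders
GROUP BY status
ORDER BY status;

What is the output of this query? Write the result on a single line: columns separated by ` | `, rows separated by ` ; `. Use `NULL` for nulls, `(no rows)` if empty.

active | 21 | 10 ; failed | 21 | 10 ; open | 43 | 12

Group orders by status.
Per group compute: SUM(qty), MAX(qty).
  active: ids {8, 13, 20} → SUM(qty)=21, MAX(qty)=10
  failed: ids {4, 12, 23} → SUM(qty)=21, MAX(qty)=10
  open: ids {1, 3, 6, 24, 32, 34, 36} → SUM(qty)=43, MAX(qty)=12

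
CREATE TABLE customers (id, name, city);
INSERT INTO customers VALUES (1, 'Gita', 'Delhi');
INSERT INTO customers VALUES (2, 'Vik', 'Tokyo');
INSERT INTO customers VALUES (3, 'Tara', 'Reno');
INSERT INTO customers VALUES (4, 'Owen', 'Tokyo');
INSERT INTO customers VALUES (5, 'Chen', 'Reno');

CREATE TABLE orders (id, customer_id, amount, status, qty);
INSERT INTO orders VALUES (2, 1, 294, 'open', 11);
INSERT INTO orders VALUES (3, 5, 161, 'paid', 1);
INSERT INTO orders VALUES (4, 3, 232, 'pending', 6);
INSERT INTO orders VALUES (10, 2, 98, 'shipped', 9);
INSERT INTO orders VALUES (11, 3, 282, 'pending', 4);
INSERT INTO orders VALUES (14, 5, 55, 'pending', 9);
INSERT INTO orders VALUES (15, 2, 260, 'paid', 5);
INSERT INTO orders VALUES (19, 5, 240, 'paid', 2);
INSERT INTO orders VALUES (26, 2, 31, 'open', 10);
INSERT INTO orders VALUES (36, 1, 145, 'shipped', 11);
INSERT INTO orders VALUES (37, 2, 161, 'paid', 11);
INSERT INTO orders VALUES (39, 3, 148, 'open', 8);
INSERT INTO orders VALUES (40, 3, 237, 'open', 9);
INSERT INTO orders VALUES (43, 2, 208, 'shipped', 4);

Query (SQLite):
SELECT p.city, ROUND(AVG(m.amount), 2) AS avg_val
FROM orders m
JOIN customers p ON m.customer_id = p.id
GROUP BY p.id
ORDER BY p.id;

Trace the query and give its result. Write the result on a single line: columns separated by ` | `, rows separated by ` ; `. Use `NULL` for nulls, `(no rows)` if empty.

Delhi | 219.5 ; Tokyo | 151.6 ; Reno | 224.75 ; Reno | 152

Join each orders row to its customers via customer_id.
Group joined rows by customers.id; compute ROUND(AVG(m.amount), 2) per group.
  1: ids {2, 36} → ROUND(AVG(m.amount), 2)=219.5
  2: ids {10, 15, 26, 37, 43} → ROUND(AVG(m.amount), 2)=151.6
  3: ids {4, 11, 39, 40} → ROUND(AVG(m.amount), 2)=224.75
  5: ids {3, 14, 19} → ROUND(AVG(m.amount), 2)=152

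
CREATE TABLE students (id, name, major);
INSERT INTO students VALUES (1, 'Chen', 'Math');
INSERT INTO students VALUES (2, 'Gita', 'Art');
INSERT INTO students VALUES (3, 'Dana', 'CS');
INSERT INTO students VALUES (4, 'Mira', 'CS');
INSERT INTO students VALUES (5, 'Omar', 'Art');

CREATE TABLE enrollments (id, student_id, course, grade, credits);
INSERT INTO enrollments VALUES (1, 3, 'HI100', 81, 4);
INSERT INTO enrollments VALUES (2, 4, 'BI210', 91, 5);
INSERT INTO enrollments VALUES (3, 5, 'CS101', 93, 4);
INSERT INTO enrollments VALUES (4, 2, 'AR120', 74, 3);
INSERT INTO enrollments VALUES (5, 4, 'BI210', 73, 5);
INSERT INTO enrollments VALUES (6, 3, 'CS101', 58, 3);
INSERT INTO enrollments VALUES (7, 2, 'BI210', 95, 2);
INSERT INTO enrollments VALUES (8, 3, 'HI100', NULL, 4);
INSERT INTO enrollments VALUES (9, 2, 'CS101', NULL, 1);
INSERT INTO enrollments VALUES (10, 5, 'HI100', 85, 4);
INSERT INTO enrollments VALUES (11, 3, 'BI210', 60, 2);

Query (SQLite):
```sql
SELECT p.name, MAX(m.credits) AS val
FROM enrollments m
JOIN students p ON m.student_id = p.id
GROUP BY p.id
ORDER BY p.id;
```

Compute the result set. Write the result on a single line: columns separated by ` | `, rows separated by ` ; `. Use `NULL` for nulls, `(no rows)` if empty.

Gita | 3 ; Dana | 4 ; Mira | 5 ; Omar | 4

Join each enrollments row to its students via student_id.
Group joined rows by students.id; compute MAX(m.credits) per group.
  2: ids {4, 7, 9} → MAX(m.credits)=3
  3: ids {1, 6, 8, 11} → MAX(m.credits)=4
  4: ids {2, 5} → MAX(m.credits)=5
  5: ids {3, 10} → MAX(m.credits)=4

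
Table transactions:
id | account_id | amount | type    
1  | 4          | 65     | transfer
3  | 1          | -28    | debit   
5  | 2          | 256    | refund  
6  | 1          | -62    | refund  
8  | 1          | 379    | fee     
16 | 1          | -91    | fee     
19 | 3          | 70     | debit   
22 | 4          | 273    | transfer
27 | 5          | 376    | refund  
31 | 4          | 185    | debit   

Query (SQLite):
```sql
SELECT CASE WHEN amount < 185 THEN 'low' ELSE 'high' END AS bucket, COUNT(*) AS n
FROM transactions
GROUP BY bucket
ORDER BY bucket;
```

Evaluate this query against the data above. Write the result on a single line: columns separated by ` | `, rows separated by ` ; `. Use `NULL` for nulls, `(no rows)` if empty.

Bucket rows by amount < 185 → 'low' else 'high'; count each bucket.

high | 5 ; low | 5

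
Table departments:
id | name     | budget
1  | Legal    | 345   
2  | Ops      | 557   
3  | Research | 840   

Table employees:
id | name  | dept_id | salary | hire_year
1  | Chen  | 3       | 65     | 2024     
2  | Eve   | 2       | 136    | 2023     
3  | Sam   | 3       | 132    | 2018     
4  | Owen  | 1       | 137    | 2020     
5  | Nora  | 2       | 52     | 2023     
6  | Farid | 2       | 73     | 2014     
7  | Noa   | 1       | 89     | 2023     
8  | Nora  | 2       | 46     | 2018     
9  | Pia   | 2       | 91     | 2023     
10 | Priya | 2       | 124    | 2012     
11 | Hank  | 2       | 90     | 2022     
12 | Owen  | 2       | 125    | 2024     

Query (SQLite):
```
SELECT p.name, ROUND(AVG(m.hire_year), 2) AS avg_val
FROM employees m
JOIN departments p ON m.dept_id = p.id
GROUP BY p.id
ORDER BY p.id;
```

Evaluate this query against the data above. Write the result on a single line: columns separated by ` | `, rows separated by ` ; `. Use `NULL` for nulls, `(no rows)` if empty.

Legal | 2021.5 ; Ops | 2019.88 ; Research | 2021

Join each employees row to its departments via dept_id.
Group joined rows by departments.id; compute ROUND(AVG(m.hire_year), 2) per group.
  1: ids {4, 7} → ROUND(AVG(m.hire_year), 2)=2021.5
  2: ids {2, 5, 6, 8, 9, 10, 11, 12} → ROUND(AVG(m.hire_year), 2)=2019.88
  3: ids {1, 3} → ROUND(AVG(m.hire_year), 2)=2021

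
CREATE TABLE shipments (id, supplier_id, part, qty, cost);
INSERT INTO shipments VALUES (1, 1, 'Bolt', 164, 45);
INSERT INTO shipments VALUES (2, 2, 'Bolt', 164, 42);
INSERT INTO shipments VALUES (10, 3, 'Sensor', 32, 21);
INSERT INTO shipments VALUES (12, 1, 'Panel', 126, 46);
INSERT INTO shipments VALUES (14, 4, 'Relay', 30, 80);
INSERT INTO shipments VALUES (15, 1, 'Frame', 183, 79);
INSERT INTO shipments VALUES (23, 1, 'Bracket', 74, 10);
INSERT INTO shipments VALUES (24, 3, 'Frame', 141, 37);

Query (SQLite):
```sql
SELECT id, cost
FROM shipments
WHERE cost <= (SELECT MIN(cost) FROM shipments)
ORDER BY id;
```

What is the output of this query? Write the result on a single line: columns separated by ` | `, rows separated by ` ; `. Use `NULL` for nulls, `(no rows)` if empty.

Scalar subquery: MIN(cost) over all shipments rows = 10.
Keep rows where cost <= that value.

23 | 10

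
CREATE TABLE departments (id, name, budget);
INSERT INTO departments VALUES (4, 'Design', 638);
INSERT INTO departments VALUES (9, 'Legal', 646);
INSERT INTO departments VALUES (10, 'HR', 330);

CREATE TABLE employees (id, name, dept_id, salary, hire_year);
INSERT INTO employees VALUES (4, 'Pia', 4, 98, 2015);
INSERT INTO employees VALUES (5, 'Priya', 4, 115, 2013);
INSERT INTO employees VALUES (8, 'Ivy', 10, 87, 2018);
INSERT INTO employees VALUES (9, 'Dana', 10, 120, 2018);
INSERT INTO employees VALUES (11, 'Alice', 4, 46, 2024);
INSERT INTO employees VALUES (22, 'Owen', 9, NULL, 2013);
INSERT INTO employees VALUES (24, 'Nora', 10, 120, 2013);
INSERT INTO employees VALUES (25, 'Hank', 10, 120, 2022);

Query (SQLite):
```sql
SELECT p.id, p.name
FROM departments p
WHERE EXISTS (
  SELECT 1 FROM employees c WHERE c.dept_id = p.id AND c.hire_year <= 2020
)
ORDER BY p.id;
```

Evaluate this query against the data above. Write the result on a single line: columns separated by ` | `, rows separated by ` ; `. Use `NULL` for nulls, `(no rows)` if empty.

For each departments row, check whether any employees with matching dept_id has hire_year <= 2020.
Keep rows where that is true.

4 | Design ; 9 | Legal ; 10 | HR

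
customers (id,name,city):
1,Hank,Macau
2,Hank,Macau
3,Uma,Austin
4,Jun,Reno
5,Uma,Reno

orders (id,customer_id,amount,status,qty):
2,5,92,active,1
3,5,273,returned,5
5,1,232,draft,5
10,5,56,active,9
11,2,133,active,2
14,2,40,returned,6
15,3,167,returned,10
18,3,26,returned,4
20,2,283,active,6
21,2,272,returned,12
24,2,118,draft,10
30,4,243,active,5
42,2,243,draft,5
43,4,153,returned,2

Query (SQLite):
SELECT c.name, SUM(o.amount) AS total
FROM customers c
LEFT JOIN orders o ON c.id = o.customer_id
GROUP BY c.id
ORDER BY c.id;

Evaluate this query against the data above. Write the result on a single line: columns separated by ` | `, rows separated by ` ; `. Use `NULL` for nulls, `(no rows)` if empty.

LEFT JOIN keeps every customers row; unmatched ones get NULL for orders columns.
Group by customers.id and compute SUM(o.amount). SUM over an all-NULL group is NULL.
  1: ids {5} → SUM(o.amount)=232
  2: ids {11, 14, 20, 21, 24, 42} → SUM(o.amount)=1089
  3: ids {15, 18} → SUM(o.amount)=193
  4: ids {30, 43} → SUM(o.amount)=396
  5: ids {2, 3, 10} → SUM(o.amount)=421

Hank | 232 ; Hank | 1089 ; Uma | 193 ; Jun | 396 ; Uma | 421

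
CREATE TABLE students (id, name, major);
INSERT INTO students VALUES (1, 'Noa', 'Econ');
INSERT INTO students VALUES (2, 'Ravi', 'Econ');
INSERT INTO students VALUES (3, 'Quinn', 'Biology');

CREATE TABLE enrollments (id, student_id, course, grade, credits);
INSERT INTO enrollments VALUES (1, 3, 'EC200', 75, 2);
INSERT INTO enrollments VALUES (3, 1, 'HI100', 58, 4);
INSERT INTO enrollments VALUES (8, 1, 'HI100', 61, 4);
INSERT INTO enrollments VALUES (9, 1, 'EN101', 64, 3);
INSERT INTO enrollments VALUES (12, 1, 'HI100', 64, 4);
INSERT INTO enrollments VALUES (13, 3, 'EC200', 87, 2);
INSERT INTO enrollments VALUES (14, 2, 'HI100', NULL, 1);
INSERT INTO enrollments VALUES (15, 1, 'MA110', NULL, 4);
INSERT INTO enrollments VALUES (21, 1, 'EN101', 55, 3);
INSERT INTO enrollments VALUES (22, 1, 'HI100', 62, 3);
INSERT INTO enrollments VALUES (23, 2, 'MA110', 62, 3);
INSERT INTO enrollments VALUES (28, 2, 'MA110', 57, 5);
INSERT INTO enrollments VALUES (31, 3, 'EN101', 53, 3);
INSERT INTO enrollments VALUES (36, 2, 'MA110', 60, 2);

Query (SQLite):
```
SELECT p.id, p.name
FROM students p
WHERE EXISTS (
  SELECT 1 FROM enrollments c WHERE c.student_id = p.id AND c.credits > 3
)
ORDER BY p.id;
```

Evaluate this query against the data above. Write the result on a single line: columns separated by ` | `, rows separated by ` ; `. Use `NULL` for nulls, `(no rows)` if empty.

1 | Noa ; 2 | Ravi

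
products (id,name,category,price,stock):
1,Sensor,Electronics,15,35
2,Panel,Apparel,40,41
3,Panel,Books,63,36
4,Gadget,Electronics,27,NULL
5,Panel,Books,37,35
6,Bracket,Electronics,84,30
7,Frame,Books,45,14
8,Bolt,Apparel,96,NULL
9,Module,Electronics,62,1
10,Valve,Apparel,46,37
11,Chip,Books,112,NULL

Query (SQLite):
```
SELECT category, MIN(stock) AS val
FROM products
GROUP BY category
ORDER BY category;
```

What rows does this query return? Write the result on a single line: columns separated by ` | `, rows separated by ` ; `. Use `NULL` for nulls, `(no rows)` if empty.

Apparel | 37 ; Books | 14 ; Electronics | 1

Partition products by category; compute MIN(stock) within each group.
  Apparel: ids {2, 8, 10} → MIN(stock)=37
  Books: ids {3, 5, 7, 11} → MIN(stock)=14
  Electronics: ids {1, 4, 6, 9} → MIN(stock)=1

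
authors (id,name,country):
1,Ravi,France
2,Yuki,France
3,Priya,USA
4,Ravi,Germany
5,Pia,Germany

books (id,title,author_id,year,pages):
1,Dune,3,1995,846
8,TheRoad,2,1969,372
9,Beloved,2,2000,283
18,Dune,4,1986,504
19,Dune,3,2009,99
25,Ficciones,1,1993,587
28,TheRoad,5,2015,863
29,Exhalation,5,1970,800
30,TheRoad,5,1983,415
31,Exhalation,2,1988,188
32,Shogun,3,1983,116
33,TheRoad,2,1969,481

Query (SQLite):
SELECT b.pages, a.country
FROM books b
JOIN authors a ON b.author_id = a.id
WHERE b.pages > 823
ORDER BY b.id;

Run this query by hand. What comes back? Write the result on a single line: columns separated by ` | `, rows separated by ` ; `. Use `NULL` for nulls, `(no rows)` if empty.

Each books row matches the authors row where author_id = authors.id.
Then keep rows with b.pages > 823.

846 | USA ; 863 | Germany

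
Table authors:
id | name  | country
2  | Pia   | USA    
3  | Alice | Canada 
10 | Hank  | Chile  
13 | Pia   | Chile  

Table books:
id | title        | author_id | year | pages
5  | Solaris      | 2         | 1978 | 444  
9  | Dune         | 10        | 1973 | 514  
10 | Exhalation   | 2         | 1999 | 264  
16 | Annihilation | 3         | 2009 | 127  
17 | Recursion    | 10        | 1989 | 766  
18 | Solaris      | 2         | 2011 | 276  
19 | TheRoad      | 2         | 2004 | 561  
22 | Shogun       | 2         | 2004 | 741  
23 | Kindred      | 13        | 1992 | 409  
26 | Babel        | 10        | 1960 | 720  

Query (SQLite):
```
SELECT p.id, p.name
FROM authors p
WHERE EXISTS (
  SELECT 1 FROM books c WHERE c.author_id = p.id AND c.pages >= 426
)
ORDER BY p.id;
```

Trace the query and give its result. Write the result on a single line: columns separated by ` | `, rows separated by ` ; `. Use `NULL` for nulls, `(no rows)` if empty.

2 | Pia ; 10 | Hank

For each authors row, check whether any books with matching author_id has pages >= 426.
Keep rows where that is true.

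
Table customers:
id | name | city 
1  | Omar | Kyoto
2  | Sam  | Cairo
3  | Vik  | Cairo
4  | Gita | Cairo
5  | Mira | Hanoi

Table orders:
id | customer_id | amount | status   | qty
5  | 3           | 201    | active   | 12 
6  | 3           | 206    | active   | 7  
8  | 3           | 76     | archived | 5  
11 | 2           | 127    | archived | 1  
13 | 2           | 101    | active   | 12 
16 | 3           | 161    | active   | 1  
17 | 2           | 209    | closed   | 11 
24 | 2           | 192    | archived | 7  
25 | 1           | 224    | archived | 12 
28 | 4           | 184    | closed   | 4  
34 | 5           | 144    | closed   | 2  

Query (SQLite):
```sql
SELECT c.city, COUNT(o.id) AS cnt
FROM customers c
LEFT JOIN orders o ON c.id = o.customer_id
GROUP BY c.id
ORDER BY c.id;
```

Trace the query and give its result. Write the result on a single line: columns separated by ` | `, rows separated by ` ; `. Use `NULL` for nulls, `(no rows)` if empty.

LEFT JOIN keeps every customers row; unmatched ones get NULL for orders columns.
Group by customers.id and compute COUNT(o.id). COUNT(col) of an all-NULL group is 0.
  1: ids {25} → COUNT(o.id)=1
  2: ids {11, 13, 17, 24} → COUNT(o.id)=4
  3: ids {5, 6, 8, 16} → COUNT(o.id)=4
  4: ids {28} → COUNT(o.id)=1
  5: ids {34} → COUNT(o.id)=1

Kyoto | 1 ; Cairo | 4 ; Cairo | 4 ; Cairo | 1 ; Hanoi | 1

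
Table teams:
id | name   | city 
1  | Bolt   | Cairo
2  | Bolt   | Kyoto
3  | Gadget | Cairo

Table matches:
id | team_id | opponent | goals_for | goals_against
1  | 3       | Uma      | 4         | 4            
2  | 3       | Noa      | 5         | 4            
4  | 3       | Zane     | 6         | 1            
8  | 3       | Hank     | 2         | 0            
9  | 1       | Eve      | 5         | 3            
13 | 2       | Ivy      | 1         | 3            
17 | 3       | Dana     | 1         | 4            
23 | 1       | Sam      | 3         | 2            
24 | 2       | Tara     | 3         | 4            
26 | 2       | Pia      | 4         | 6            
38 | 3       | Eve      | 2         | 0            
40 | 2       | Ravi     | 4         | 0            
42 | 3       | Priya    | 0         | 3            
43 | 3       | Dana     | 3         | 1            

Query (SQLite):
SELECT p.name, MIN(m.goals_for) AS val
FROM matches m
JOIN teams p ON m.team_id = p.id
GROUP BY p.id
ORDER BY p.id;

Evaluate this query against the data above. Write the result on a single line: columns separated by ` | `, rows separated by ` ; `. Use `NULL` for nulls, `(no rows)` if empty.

Join each matches row to its teams via team_id.
Group joined rows by teams.id; compute MIN(m.goals_for) per group.
  1: ids {9, 23} → MIN(m.goals_for)=3
  2: ids {13, 24, 26, 40} → MIN(m.goals_for)=1
  3: ids {1, 2, 4, 8, 17, 38, 42, 43} → MIN(m.goals_for)=0

Bolt | 3 ; Bolt | 1 ; Gadget | 0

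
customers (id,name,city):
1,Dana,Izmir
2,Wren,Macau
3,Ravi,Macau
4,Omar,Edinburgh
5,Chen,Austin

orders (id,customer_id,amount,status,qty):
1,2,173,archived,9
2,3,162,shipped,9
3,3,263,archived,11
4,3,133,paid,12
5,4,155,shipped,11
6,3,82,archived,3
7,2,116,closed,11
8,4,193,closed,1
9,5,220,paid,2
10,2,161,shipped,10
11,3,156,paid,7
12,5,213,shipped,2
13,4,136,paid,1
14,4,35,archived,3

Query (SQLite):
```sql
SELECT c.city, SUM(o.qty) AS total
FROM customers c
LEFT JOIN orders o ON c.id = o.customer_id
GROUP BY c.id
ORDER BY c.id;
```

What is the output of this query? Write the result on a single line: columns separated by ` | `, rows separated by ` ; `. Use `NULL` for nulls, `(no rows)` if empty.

LEFT JOIN keeps every customers row; unmatched ones get NULL for orders columns.
Group by customers.id and compute SUM(o.qty). SUM over an all-NULL group is NULL.
  1: ids {—} → SUM(o.qty)=NULL
  2: ids {1, 7, 10} → SUM(o.qty)=30
  3: ids {2, 3, 4, 6, 11} → SUM(o.qty)=42
  4: ids {5, 8, 13, 14} → SUM(o.qty)=16
  5: ids {9, 12} → SUM(o.qty)=4

Izmir | NULL ; Macau | 30 ; Macau | 42 ; Edinburgh | 16 ; Austin | 4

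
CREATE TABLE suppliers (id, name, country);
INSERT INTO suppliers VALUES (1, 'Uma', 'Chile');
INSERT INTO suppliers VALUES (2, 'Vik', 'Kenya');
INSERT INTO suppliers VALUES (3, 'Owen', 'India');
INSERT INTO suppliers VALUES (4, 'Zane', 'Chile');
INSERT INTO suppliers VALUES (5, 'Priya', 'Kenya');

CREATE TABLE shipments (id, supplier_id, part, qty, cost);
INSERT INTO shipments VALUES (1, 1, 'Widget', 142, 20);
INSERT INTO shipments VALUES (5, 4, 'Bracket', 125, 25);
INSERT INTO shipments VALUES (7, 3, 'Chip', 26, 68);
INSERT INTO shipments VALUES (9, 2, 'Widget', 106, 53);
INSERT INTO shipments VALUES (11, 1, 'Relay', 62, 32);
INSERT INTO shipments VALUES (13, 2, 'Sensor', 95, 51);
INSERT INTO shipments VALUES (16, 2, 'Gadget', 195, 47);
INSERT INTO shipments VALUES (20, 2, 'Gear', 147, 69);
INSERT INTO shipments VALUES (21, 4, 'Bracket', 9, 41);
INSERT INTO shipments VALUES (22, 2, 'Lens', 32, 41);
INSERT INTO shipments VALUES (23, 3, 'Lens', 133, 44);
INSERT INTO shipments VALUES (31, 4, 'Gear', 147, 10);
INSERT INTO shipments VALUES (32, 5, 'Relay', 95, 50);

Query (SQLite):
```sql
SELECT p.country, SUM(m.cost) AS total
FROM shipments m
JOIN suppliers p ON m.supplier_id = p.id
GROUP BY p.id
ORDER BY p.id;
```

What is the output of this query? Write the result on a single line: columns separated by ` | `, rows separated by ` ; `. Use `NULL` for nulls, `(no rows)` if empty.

Chile | 52 ; Kenya | 261 ; India | 112 ; Chile | 76 ; Kenya | 50

Join each shipments row to its suppliers via supplier_id.
Group joined rows by suppliers.id; compute SUM(m.cost) per group.
  1: ids {1, 11} → SUM(m.cost)=52
  2: ids {9, 13, 16, 20, 22} → SUM(m.cost)=261
  3: ids {7, 23} → SUM(m.cost)=112
  4: ids {5, 21, 31} → SUM(m.cost)=76
  5: ids {32} → SUM(m.cost)=50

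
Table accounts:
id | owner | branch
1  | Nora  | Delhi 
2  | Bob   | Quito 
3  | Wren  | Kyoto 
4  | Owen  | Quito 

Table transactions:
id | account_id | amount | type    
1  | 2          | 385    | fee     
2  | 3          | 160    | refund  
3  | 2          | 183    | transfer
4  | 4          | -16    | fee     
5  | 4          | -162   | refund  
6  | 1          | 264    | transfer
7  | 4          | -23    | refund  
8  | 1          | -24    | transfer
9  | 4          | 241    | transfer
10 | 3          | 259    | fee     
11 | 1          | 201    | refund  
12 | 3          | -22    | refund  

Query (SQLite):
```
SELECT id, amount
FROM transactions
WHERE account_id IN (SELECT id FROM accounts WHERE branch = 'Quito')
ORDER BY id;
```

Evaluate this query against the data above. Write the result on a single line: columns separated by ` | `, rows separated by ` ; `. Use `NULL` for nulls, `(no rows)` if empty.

1 | 385 ; 3 | 183 ; 4 | -16 ; 5 | -162 ; 7 | -23 ; 9 | 241

Inner query: accounts.id where branch = 'Quito'.
Outer: keep transactions rows whose account_id is in that set.
Inner query → {2, 4}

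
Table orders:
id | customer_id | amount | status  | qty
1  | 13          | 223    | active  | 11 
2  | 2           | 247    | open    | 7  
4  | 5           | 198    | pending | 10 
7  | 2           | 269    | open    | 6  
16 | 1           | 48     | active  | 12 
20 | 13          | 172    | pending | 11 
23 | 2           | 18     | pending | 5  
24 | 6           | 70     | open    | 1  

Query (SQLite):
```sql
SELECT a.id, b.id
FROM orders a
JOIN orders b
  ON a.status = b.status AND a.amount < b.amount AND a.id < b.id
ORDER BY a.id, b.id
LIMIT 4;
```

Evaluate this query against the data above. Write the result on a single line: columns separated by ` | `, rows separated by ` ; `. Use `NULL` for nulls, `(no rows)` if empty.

2 | 7

Pairs (a,b) with same status, a.amount < b.amount, a.id < b.id.
status groups: active:{1,16} open:{2,7,24} pending:{4,20,23}
Ordered by (a.id, b.id); first 4.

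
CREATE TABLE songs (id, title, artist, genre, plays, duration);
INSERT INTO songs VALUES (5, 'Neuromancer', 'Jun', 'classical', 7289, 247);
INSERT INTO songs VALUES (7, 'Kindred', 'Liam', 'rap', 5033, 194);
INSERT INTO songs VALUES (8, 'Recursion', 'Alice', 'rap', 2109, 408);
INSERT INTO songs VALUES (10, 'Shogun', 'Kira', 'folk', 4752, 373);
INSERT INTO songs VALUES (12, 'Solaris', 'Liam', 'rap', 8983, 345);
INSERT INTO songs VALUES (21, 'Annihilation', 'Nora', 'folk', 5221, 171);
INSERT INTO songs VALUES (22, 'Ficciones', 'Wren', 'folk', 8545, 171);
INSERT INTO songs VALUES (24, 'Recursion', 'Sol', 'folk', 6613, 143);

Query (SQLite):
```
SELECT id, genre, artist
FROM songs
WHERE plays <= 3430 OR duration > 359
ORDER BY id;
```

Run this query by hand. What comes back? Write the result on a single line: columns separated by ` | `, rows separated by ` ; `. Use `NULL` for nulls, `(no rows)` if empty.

8 | rap | Alice ; 10 | folk | Kira

plays <= 3430: ids {8}
duration > 359: ids {8, 10}
Combine with OR.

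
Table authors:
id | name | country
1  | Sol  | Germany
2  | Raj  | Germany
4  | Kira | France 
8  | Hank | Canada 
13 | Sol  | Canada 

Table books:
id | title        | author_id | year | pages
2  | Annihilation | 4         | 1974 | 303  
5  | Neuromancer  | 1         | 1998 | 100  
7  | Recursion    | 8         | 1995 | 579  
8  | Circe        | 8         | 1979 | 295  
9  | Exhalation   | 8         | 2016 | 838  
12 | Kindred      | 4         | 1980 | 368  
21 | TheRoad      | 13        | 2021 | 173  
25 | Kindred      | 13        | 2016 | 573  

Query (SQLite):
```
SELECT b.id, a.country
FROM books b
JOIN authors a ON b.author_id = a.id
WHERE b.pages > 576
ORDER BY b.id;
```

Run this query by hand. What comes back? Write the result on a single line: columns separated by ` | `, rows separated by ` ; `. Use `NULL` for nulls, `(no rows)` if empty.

7 | Canada ; 9 | Canada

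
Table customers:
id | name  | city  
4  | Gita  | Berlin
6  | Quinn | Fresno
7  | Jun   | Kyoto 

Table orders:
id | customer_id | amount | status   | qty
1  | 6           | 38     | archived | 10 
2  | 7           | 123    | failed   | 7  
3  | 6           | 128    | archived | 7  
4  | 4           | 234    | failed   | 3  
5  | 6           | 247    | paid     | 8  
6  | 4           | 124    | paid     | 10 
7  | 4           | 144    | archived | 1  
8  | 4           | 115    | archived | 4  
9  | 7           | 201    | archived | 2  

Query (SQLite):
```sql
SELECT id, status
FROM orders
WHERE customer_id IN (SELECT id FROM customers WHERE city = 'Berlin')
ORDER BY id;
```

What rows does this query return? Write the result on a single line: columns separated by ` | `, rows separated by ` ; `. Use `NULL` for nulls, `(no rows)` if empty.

Inner query: customers.id where city = 'Berlin'.
Outer: keep orders rows whose customer_id is in that set.
Inner query → {4}

4 | failed ; 6 | paid ; 7 | archived ; 8 | archived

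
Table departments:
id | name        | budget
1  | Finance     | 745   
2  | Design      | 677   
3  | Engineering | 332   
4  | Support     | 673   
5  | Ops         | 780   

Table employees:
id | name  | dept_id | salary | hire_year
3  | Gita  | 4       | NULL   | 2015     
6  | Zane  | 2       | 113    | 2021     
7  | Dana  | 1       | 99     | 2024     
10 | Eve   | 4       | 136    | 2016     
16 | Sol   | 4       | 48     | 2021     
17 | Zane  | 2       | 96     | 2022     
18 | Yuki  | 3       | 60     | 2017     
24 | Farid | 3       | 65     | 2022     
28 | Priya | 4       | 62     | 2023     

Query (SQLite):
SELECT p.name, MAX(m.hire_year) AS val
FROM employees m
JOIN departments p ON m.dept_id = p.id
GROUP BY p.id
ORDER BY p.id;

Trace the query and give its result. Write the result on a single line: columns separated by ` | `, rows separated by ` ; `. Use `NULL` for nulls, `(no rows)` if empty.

Finance | 2024 ; Design | 2022 ; Engineering | 2022 ; Support | 2023

Join each employees row to its departments via dept_id.
Group joined rows by departments.id; compute MAX(m.hire_year) per group.
  1: ids {7} → MAX(m.hire_year)=2024
  2: ids {6, 17} → MAX(m.hire_year)=2022
  3: ids {18, 24} → MAX(m.hire_year)=2022
  4: ids {3, 10, 16, 28} → MAX(m.hire_year)=2023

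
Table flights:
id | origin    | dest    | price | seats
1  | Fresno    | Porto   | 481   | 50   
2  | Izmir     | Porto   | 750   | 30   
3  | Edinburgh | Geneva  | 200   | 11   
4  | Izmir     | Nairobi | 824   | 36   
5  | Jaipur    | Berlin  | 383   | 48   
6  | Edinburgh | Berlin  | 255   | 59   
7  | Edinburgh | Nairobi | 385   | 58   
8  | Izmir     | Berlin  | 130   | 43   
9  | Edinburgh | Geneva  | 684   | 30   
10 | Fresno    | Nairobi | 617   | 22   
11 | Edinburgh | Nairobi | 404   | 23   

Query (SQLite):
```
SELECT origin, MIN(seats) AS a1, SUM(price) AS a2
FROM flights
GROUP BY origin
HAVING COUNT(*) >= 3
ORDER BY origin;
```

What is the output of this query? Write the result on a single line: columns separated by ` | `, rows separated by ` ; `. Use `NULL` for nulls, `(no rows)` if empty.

Edinburgh | 11 | 1928 ; Izmir | 30 | 1704

Group flights by origin.
Per group compute: MIN(seats), SUM(price).
HAVING: drop groups with fewer than 3 rows.
  Edinburgh: ids {3, 6, 7, 9, 11} → MIN(seats)=11, SUM(price)=1928
  Fresno: ids {1, 10} → MIN(seats)=22, SUM(price)=1098
  Izmir: ids {2, 4, 8} → MIN(seats)=30, SUM(price)=1704
  Jaipur: ids {5} → MIN(seats)=48, SUM(price)=383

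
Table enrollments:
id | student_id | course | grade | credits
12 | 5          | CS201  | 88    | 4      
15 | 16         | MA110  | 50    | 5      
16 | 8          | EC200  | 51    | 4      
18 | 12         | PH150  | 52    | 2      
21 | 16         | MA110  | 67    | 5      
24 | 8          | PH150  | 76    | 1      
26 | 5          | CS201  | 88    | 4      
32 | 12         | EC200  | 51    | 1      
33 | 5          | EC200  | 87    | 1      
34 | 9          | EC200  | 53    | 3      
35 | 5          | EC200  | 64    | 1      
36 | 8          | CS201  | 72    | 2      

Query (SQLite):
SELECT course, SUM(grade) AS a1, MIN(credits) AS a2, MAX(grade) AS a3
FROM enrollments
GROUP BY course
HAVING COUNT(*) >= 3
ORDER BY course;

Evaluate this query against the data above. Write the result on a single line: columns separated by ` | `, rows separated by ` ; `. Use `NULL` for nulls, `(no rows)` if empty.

CS201 | 248 | 2 | 88 ; EC200 | 306 | 1 | 87

Group enrollments by course.
Per group compute: SUM(grade), MIN(credits), MAX(grade).
HAVING: drop groups with fewer than 3 rows.
  CS201: ids {12, 26, 36} → SUM(grade)=248, MIN(credits)=2, MAX(grade)=88
  EC200: ids {16, 32, 33, 34, 35} → SUM(grade)=306, MIN(credits)=1, MAX(grade)=87
  MA110: ids {15, 21} → SUM(grade)=117, MIN(credits)=5, MAX(grade)=67
  PH150: ids {18, 24} → SUM(grade)=128, MIN(credits)=1, MAX(grade)=76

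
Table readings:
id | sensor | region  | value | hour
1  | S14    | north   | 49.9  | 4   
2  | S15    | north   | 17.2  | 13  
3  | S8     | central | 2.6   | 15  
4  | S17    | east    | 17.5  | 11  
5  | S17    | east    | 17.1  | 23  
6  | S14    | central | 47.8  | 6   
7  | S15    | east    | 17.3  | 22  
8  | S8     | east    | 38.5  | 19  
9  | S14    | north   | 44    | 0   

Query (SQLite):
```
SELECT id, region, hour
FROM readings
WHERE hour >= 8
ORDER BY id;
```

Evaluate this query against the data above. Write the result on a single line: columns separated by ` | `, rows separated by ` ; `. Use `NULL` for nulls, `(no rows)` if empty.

2 | north | 13 ; 3 | central | 15 ; 4 | east | 11 ; 5 | east | 23 ; 7 | east | 22 ; 8 | east | 19

hour >= 8: ids {2, 3, 4, 5, 7, 8}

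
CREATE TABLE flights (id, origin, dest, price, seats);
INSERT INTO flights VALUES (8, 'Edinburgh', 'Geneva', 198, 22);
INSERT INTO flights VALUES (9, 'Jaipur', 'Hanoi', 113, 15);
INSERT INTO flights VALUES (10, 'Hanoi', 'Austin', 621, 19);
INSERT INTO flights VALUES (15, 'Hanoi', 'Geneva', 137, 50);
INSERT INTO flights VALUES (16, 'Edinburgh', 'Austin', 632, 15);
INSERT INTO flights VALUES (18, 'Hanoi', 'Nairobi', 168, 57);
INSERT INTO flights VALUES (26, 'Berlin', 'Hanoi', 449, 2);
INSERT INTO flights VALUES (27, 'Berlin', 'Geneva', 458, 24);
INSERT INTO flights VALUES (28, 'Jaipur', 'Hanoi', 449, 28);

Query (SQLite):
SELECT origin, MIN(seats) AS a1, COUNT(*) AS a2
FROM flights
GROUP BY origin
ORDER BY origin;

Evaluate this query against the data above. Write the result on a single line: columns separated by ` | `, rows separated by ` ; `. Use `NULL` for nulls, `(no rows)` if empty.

Group flights by origin.
Per group compute: MIN(seats), COUNT(*).
  Berlin: ids {26, 27} → MIN(seats)=2, COUNT(*)=2
  Edinburgh: ids {8, 16} → MIN(seats)=15, COUNT(*)=2
  Hanoi: ids {10, 15, 18} → MIN(seats)=19, COUNT(*)=3
  Jaipur: ids {9, 28} → MIN(seats)=15, COUNT(*)=2

Berlin | 2 | 2 ; Edinburgh | 15 | 2 ; Hanoi | 19 | 3 ; Jaipur | 15 | 2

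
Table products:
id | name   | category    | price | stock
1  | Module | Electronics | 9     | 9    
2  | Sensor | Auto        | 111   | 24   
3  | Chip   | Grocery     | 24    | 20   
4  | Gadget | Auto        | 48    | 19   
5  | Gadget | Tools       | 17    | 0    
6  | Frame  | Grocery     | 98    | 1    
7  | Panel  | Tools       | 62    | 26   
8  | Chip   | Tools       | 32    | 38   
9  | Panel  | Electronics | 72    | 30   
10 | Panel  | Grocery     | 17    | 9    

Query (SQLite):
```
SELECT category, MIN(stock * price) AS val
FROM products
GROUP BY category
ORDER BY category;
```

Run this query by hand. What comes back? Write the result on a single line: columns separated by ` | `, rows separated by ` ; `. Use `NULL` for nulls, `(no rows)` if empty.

Auto | 912 ; Electronics | 81 ; Grocery | 98 ; Tools | 0

For each row compute stock * price.
Group by category; take MIN of the expression per group.
  Auto: ids {2, 4} → MIN(stock * price)=912
  Electronics: ids {1, 9} → MIN(stock * price)=81
  Grocery: ids {3, 6, 10} → MIN(stock * price)=98
  Tools: ids {5, 7, 8} → MIN(stock * price)=0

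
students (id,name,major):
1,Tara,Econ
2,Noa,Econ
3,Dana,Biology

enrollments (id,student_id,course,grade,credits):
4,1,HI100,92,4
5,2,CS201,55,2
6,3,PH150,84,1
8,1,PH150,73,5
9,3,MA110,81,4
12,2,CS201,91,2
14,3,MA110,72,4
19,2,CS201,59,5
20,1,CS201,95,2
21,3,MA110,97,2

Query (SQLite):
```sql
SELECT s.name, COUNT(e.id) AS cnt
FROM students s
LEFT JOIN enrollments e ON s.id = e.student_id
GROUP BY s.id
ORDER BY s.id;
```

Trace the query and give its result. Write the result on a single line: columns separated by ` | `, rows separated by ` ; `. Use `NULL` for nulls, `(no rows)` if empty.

LEFT JOIN keeps every students row; unmatched ones get NULL for enrollments columns.
Group by students.id and compute COUNT(e.id). COUNT(col) of an all-NULL group is 0.
  1: ids {4, 8, 20} → COUNT(e.id)=3
  2: ids {5, 12, 19} → COUNT(e.id)=3
  3: ids {6, 9, 14, 21} → COUNT(e.id)=4

Tara | 3 ; Noa | 3 ; Dana | 4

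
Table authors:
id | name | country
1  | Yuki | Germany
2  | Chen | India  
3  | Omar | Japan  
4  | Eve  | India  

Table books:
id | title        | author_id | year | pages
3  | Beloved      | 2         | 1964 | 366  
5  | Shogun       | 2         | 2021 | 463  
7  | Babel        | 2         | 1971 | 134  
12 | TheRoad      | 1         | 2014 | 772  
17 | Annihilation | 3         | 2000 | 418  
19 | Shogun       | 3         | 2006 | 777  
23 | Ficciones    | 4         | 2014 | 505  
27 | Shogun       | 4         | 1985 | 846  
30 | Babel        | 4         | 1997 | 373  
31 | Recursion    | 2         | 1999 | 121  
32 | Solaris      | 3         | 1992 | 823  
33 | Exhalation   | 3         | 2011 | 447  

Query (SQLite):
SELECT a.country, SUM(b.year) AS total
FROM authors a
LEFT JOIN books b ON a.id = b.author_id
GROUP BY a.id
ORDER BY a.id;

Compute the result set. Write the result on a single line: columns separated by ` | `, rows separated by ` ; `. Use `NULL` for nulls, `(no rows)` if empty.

Germany | 2014 ; India | 7955 ; Japan | 8009 ; India | 5996

LEFT JOIN keeps every authors row; unmatched ones get NULL for books columns.
Group by authors.id and compute SUM(b.year). SUM over an all-NULL group is NULL.
  1: ids {12} → SUM(b.year)=2014
  2: ids {3, 5, 7, 31} → SUM(b.year)=7955
  3: ids {17, 19, 32, 33} → SUM(b.year)=8009
  4: ids {23, 27, 30} → SUM(b.year)=5996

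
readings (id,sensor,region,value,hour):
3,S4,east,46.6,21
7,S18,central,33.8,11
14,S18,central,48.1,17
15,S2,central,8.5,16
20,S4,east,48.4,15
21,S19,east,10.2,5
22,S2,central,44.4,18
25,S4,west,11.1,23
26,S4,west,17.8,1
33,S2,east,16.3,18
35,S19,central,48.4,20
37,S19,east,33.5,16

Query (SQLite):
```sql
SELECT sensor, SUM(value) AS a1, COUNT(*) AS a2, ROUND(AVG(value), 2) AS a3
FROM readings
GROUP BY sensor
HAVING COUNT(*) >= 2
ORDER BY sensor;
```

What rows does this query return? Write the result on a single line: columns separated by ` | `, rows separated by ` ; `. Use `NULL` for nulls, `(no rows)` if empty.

S18 | 81.9 | 2 | 40.95 ; S19 | 92.1 | 3 | 30.7 ; S2 | 69.2 | 3 | 23.07 ; S4 | 123.9 | 4 | 30.98

Group readings by sensor.
Per group compute: SUM(value), COUNT(*), ROUND(AVG(value), 2).
HAVING: drop groups with fewer than 2 rows.
  S18: ids {7, 14} → SUM(value)=81.9, COUNT(*)=2, ROUND(AVG(value), 2)=40.95
  S19: ids {21, 35, 37} → SUM(value)=92.1, COUNT(*)=3, ROUND(AVG(value), 2)=30.7
  S2: ids {15, 22, 33} → SUM(value)=69.2, COUNT(*)=3, ROUND(AVG(value), 2)=23.07
  S4: ids {3, 20, 25, 26} → SUM(value)=123.9, COUNT(*)=4, ROUND(AVG(value), 2)=30.98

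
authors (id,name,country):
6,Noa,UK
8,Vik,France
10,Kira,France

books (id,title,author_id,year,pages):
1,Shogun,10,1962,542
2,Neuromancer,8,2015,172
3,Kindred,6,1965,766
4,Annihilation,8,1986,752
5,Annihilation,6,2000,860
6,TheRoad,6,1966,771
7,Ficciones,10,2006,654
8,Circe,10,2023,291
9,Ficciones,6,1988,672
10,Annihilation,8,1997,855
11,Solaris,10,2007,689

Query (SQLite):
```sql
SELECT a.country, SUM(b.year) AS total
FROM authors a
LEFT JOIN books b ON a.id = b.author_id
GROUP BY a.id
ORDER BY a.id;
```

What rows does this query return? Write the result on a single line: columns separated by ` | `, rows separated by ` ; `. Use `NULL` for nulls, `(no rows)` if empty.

UK | 7919 ; France | 5998 ; France | 7998

LEFT JOIN keeps every authors row; unmatched ones get NULL for books columns.
Group by authors.id and compute SUM(b.year). SUM over an all-NULL group is NULL.
  6: ids {3, 5, 6, 9} → SUM(b.year)=7919
  8: ids {2, 4, 10} → SUM(b.year)=5998
  10: ids {1, 7, 8, 11} → SUM(b.year)=7998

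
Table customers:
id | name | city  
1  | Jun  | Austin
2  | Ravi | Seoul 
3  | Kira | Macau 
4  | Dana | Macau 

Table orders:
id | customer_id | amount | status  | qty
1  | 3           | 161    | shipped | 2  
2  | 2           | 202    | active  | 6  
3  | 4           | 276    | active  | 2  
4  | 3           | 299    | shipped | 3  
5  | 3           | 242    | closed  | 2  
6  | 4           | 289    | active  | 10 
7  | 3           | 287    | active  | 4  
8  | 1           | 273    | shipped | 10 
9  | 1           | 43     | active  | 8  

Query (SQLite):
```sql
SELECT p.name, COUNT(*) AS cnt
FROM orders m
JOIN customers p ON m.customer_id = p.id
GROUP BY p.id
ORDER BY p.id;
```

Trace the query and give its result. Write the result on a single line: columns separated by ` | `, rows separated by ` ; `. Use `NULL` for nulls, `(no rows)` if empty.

Join each orders row to its customers via customer_id.
Group joined rows by customers.id; compute COUNT(*) per group.
  1: ids {8, 9} → COUNT(*)=2
  2: ids {2} → COUNT(*)=1
  3: ids {1, 4, 5, 7} → COUNT(*)=4
  4: ids {3, 6} → COUNT(*)=2

Jun | 2 ; Ravi | 1 ; Kira | 4 ; Dana | 2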